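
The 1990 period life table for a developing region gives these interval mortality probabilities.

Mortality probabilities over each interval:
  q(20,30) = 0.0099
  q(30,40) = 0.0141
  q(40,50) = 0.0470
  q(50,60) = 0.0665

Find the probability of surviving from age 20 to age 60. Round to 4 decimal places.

The overall survival probability is (1 − 0.0099) × (1 − 0.0141) × (1 − 0.0470) × (1 − 0.0665).
= 0.9901 × 0.9859 × 0.9530 × 0.9335 = 0.868399.

0.8684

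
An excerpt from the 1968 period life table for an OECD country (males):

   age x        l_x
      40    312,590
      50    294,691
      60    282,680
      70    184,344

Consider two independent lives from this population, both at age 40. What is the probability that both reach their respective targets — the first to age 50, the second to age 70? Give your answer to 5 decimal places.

0.55596

p₁ = l_50/l_40 = 294,691/312,590 = 0.942740; p₂ = l_70/l_40 = 184,344/312,590 = 0.589731.
P(both) = p₁ × p₂ = 0.942740 × 0.589731 = 0.555963.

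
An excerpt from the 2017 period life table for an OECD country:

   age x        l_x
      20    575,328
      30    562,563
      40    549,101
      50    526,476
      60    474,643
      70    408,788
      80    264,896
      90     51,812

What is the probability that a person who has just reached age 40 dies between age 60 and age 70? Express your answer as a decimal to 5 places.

0.11993

This is the probability of reaching 60 but not 70, conditional on being alive at 40: (l_60 − l_70) / l_40.
= (474,643 − 408,788) / 549,101 = 65,855 / 549,101 = 0.119932.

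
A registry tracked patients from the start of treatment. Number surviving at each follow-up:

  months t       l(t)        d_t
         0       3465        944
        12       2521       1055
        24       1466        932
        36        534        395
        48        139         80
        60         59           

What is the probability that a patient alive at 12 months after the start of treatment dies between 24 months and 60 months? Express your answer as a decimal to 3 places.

This is the probability of reaching 24 but not 60, conditional on being alive at 12: (l(24) − l(60)) / l(12).
= (1466 − 59) / 2521 = 1407 / 2521 = 0.558112.

0.558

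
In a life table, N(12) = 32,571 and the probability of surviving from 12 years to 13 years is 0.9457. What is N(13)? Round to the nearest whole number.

N(13) = N(12) × p = 32,571 × 0.9457 = 30802.

30802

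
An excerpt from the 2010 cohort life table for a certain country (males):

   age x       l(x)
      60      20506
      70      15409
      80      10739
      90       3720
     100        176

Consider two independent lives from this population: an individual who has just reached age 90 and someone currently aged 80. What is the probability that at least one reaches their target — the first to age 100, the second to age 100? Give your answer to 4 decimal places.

p₁ = l(100)/l(90) = 176/3720 = 0.047312; p₂ = l(100)/l(80) = 176/10739 = 0.016389.
P(at least one) = 1 − (1−p₁)(1−p₂) = 1 − 0.952688 × 0.983611 = 0.062926.

0.0629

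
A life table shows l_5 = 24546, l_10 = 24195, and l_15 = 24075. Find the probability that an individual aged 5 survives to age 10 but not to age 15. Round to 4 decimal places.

We want 5|5q5 = (l_10 − l_15)/l_5.
This is the probability of reaching 10 but not 15, conditional on being alive at 5: (l_10 − l_15) / l_5.
= (24195 − 24075) / 24546 = 120 / 24546 = 0.004889.

0.0049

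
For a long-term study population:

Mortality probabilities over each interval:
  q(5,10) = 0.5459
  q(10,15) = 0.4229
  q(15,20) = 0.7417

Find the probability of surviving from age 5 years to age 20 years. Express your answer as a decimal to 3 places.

0.068

P(survive 5→20) = (1 − 0.5459) × (1 − 0.4229) × (1 − 0.7417).
= 0.4541 × 0.5771 × 0.2583 = 0.067690.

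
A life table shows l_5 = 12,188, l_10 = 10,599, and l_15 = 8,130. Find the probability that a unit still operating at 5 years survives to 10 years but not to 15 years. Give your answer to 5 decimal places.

This is the probability of reaching 10 but not 15, conditional on being operational at 5: (l_10 − l_15) / l_5.
= (10,599 − 8,130) / 12,188 = 2,469 / 12,188 = 0.202576.

0.20258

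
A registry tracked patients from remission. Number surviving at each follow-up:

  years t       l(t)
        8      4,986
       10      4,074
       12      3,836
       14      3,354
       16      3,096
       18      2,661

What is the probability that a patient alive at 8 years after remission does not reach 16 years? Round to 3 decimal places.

P(die before 16 | alive at 8) = 1 − l(16)/l(8) = 1 − 3,096/4,986 = (1,890)/4,986 = 0.379061.

0.379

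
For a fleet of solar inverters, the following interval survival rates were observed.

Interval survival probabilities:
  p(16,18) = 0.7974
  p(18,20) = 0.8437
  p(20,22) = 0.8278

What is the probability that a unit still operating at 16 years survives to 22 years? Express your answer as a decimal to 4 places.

0.5569

The overall survival probability is 0.7974 × 0.8437 × 0.8278.
= 0.556916.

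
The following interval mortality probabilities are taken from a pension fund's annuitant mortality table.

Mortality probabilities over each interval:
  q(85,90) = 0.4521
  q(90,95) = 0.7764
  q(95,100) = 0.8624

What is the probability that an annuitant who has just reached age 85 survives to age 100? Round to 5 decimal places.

P(survive 85→100) = (1 − 0.4521) × (1 − 0.7764) × (1 − 0.8624).
= 0.5479 × 0.2236 × 0.1376 = 0.016857.

0.01686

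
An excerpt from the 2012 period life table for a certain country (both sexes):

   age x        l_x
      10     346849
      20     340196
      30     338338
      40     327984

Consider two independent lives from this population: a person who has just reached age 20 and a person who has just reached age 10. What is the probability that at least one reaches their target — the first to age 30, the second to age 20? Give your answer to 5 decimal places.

p₁ = l_30/l_20 = 338338/340196 = 0.994538; p₂ = l_20/l_10 = 340196/346849 = 0.980819.
P(at least one) = 1 − (1−p₁)(1−p₂) = 1 − 0.005462 × 0.019181 = 0.999895.

0.99990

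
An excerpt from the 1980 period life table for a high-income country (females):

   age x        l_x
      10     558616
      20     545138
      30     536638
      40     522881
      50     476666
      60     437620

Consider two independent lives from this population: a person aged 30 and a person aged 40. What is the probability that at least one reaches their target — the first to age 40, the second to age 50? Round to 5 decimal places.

0.99773

p₁ = l_40/l_30 = 522881/536638 = 0.974364; p₂ = l_50/l_40 = 476666/522881 = 0.911615.
P(at least one) = 1 − (1−p₁)(1−p₂) = 1 − 0.025636 × 0.088385 = 0.997734.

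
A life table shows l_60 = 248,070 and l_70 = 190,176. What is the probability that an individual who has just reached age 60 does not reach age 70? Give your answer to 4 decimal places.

0.2334

P(die before 70 | alive at 60) = 1 − l_70/l_60 = 1 − 190,176/248,070 = (57,894)/248,070 = 0.233378.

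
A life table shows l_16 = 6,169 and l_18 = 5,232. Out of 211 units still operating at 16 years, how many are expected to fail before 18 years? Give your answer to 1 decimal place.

32.0

The relevant probability is 1 − 5,232/6,169 = 0.151888.
Expected number = 211 × 0.151888 = 32.0.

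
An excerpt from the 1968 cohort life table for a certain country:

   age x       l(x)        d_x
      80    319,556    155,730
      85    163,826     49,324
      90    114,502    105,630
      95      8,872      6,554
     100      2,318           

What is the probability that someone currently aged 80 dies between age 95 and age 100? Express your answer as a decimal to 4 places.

0.0205

This is the probability of reaching 95 but not 100, conditional on being alive at 80: (l(95) − l(100)) / l(80).
= (8,872 − 2,318) / 319,556 = 6,554 / 319,556 = 0.020510.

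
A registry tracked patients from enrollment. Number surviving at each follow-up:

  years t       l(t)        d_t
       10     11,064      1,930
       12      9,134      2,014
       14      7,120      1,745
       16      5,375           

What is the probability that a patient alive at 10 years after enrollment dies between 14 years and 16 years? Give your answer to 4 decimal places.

This is the probability of reaching 14 but not 16, conditional on being alive at 10: (l(14) − l(16)) / l(10).
= (7,120 − 5,375) / 11,064 = 1,745 / 11,064 = 0.157719.

0.1577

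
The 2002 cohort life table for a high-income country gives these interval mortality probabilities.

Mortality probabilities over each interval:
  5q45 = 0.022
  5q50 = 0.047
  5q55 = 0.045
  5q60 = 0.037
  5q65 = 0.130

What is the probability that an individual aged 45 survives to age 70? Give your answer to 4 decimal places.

0.7457

Chaining the interval survival probabilities: (1 − 0.022) × (1 − 0.047) × (1 − 0.045) × (1 − 0.037) × (1 − 0.130).
= 0.978 × 0.953 × 0.955 × 0.963 × 0.870 = 0.745728.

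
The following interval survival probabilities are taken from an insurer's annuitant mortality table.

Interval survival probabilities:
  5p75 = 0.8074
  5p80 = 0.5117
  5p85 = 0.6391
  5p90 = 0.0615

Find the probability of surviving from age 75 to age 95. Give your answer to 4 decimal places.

Survival from 75 to 95 is the product of surviving each interval: 0.8074 × 0.5117 × 0.6391 × 0.0615.
= 0.016239.

0.0162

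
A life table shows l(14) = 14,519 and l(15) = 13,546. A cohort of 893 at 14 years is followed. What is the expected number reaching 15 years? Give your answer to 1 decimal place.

833.2

The relevant probability is 13,546/14,519 = 0.932984.
Expected number = 893 × 0.932984 = 833.2.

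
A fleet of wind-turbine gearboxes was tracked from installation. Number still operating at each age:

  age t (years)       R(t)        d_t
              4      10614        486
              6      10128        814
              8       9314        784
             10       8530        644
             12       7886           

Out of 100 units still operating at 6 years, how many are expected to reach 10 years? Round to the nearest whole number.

84

The relevant probability is 8530/10128 = 0.842220.
Expected number = 100 × 0.842220 = 84.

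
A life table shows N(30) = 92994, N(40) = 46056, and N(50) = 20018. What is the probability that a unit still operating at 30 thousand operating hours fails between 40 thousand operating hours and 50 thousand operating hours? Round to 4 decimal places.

This is the probability of reaching 40 but not 50, conditional on being operational at 30: (N(40) − N(50)) / N(30).
= (46056 − 20018) / 92994 = 26038 / 92994 = 0.279997.

0.2800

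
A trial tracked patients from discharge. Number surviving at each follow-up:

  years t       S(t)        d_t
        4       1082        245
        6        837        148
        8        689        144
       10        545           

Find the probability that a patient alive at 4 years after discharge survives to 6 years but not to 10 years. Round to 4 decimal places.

0.2699

This is the probability of reaching 6 but not 10, conditional on being alive at 4: (S(6) − S(10)) / S(4).
= (837 − 545) / 1082 = 292 / 1082 = 0.269871.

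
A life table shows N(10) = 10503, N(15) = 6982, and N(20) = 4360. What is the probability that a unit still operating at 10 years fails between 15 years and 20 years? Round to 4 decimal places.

0.2496

This is the probability of reaching 15 but not 20, conditional on being operational at 10: (N(15) − N(20)) / N(10).
= (6982 − 4360) / 10503 = 2622 / 10503 = 0.249643.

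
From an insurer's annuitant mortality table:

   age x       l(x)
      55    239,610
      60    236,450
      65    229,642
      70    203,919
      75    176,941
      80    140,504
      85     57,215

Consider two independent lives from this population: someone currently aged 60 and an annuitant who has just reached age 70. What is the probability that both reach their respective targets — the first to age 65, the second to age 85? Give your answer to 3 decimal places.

p₁ = l(65)/l(60) = 229,642/236,450 = 0.971207; p₂ = l(85)/l(70) = 57,215/203,919 = 0.280577.
P(both) = p₁ × p₂ = 0.971207 × 0.280577 = 0.272498.

0.272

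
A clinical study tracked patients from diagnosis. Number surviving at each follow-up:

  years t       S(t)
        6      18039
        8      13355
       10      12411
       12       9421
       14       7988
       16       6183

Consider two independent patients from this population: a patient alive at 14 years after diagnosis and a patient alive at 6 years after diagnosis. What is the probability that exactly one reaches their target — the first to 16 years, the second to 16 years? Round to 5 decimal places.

0.58618

p₁ = S(16)/S(14) = 6183/7988 = 0.774036; p₂ = S(16)/S(6) = 6183/18039 = 0.342757.
P(exactly one) = p₁(1−p₂) + (1−p₁)p₂ = 0.508730 + 0.077451 = 0.586180.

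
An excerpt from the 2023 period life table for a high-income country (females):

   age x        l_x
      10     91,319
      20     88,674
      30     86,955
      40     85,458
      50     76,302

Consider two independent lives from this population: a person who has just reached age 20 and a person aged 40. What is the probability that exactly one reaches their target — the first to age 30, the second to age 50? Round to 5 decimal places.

0.12237

p₁ = l_30/l_20 = 86,955/88,674 = 0.980614; p₂ = l_50/l_40 = 76,302/85,458 = 0.892860.
P(exactly one) = p₁(1−p₂) + (1−p₁)p₂ = 0.105063 + 0.017309 = 0.122372.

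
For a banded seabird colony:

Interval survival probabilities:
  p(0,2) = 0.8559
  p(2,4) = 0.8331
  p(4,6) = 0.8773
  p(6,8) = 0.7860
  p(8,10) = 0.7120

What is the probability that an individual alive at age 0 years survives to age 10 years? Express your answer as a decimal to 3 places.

0.350

P(survive 0→10) = 0.8559 × 0.8331 × 0.8773 × 0.7860 × 0.7120.
= 0.350083.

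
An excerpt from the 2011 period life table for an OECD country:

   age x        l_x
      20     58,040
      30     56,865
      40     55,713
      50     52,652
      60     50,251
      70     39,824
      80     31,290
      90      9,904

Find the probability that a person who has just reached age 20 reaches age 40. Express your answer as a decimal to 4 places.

0.9599

We want 20p20 = l_40/l_20.
The conditional survival probability is l_40/l_20 = 55,713/58,040 = 0.959907.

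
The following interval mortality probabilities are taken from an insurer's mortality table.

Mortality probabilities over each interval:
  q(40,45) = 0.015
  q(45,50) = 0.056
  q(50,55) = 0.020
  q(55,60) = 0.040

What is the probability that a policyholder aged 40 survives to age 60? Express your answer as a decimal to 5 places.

0.87479

Survival from 40 to 60 is the product of surviving each interval: (1 − 0.015) × (1 − 0.056) × (1 − 0.020) × (1 − 0.040).
= 0.985 × 0.944 × 0.980 × 0.960 = 0.874793.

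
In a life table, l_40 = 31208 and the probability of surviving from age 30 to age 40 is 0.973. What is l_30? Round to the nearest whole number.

l_30 = l_40 / p = 31208 / 0.973 = 32074.

32074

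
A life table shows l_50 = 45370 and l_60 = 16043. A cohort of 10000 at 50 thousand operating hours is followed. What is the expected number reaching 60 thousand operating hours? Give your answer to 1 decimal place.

The relevant probability is 16043/45370 = 0.353604.
Expected number = 10000 × 0.353604 = 3536.0.

3536.0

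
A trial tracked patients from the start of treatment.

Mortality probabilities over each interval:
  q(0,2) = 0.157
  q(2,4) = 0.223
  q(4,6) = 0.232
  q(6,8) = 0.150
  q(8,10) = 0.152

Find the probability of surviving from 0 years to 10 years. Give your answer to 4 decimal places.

0.3626

P(survive 0→10) = (1 − 0.157) × (1 − 0.223) × (1 − 0.232) × (1 − 0.150) × (1 − 0.152).
= 0.843 × 0.777 × 0.768 × 0.850 × 0.848 = 0.362597.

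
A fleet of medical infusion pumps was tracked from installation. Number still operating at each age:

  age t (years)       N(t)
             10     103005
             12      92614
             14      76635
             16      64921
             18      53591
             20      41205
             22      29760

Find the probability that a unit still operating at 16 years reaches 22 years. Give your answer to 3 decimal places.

0.458

The conditional survival probability is N(22)/N(16) = 29760/64921 = 0.458403.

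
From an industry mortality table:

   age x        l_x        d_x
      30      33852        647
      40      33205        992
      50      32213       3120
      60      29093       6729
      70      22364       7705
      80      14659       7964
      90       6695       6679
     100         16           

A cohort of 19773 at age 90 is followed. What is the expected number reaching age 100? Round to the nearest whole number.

The relevant probability is 16/6695 = 0.002390.
Expected number = 19773 × 0.002390 = 47.

47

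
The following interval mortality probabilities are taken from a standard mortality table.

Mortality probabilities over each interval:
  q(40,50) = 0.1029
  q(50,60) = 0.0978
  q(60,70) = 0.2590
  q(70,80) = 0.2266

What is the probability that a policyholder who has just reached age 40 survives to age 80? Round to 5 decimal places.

The overall survival probability is (1 − 0.1029) × (1 − 0.0978) × (1 − 0.2590) × (1 − 0.2266).
= 0.8971 × 0.9022 × 0.7410 × 0.7734 = 0.463838.

0.46384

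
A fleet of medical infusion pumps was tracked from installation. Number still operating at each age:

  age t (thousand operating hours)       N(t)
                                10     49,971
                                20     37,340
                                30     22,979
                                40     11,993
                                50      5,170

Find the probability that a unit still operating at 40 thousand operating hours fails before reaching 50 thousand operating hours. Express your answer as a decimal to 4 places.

P(fail before 50 | operational at 40) = 1 − N(50)/N(40) = 1 − 5,170/11,993 = (6,823)/11,993 = 0.568915.

0.5689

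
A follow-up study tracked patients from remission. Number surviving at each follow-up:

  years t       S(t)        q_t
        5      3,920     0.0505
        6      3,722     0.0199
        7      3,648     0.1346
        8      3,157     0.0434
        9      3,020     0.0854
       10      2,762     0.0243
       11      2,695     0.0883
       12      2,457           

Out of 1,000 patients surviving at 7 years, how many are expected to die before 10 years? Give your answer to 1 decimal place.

The relevant probability is 1 − 2,762/3,648 = 0.242873.
Expected number = 1,000 × 0.242873 = 242.9.

242.9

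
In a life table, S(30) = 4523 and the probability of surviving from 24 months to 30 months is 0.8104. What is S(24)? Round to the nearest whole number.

5581

S(24) = S(30) / p = 4523 / 0.8104 = 5581.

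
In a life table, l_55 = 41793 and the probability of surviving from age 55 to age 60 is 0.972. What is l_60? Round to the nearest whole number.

40623

l_60 = l_55 × p = 41793 × 0.972 = 40623.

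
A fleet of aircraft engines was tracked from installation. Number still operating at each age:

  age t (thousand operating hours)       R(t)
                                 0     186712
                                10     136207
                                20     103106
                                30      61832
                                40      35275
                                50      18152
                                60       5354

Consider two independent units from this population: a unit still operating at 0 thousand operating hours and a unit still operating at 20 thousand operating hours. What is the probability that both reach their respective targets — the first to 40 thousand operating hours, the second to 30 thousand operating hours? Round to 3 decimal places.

0.113

p₁ = R(40)/R(0) = 35275/186712 = 0.188927; p₂ = R(30)/R(20) = 61832/103106 = 0.599694.
P(both) = p₁ × p₂ = 0.188927 × 0.599694 = 0.113298.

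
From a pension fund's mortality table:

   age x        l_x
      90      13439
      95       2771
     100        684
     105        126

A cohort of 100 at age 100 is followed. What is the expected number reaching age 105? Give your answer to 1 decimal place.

The relevant probability is 126/684 = 0.184211.
Expected number = 100 × 0.184211 = 18.4.

18.4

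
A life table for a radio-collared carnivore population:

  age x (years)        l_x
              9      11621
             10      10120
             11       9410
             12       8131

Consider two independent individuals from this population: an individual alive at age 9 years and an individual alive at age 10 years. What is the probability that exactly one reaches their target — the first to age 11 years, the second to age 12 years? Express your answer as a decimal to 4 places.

p₁ = l_11/l_9 = 9410/11621 = 0.809741; p₂ = l_12/l_10 = 8131/10120 = 0.803458.
P(exactly one) = p₁(1−p₂) + (1−p₁)p₂ = 0.159148 + 0.152865 = 0.312013.

0.3120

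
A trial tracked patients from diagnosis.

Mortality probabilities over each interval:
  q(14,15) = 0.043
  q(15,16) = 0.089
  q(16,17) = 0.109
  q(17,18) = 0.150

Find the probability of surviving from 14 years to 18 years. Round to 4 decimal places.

0.6603

Survival from 14 to 18 is the product of surviving each interval: (1 − 0.043) × (1 − 0.089) × (1 − 0.109) × (1 − 0.150).
= 0.957 × 0.911 × 0.891 × 0.850 = 0.660278.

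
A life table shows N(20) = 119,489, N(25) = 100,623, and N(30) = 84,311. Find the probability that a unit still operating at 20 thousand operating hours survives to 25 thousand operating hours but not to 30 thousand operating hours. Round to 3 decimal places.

0.137

This is the probability of reaching 25 but not 30, conditional on being operational at 20: (N(25) − N(30)) / N(20).
= (100,623 − 84,311) / 119,489 = 16,312 / 119,489 = 0.136515.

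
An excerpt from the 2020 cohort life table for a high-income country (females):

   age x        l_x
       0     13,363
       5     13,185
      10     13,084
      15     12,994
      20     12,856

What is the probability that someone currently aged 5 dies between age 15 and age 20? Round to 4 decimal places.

0.0105

We want 10|5q5 = (l_15 − l_20)/l_5.
This is the probability of reaching 15 but not 20, conditional on being alive at 5: (l_15 − l_20) / l_5.
= (12,994 − 12,856) / 13,185 = 138 / 13,185 = 0.010466.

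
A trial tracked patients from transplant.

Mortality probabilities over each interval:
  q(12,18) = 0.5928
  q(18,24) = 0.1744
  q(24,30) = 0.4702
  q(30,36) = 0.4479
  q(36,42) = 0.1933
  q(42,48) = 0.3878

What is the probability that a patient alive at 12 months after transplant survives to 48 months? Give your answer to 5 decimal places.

The overall survival probability is (1 − 0.5928) × (1 − 0.1744) × (1 − 0.4702) × (1 − 0.4479) × (1 − 0.1933) × (1 − 0.3878).
= 0.4072 × 0.8256 × 0.5298 × 0.5521 × 0.8067 × 0.6122 = 0.048564.

0.04856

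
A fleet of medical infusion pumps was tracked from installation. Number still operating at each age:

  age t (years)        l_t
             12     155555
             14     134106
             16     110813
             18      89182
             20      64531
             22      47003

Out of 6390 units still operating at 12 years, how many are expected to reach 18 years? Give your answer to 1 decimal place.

The relevant probability is 89182/155555 = 0.573315.
Expected number = 6390 × 0.573315 = 3663.5.

3663.5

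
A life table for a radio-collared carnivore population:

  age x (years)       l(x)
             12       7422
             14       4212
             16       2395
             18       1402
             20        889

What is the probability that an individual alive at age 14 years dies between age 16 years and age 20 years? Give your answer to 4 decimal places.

0.3575

This is the probability of reaching 16 but not 20, conditional on being alive at 14: (l(16) − l(20)) / l(14).
= (2395 − 889) / 4212 = 1506 / 4212 = 0.357550.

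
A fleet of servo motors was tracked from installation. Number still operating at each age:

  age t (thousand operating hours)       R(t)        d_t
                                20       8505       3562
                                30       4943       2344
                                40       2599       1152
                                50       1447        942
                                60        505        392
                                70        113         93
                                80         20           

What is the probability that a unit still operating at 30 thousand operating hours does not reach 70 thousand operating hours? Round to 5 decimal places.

0.97714

P(fail before 70 | operational at 30) = 1 − R(70)/R(30) = 1 − 113/4943 = (4830)/4943 = 0.977139.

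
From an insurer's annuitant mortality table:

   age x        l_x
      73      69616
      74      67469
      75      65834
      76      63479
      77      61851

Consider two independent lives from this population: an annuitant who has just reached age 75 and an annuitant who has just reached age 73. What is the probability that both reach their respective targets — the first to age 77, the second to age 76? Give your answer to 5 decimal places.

p₁ = l_77/l_75 = 61851/65834 = 0.939499; p₂ = l_76/l_73 = 63479/69616 = 0.911845.
P(both) = p₁ × p₂ = 0.939499 × 0.911845 = 0.856677.

0.85668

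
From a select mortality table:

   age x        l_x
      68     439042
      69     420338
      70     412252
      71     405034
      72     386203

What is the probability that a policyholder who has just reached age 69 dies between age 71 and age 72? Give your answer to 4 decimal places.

We want 2|1q69 = (l_71 − l_72)/l_69.
This is the probability of reaching 71 but not 72, conditional on being alive at 69: (l_71 − l_72) / l_69.
= (405034 − 386203) / 420338 = 18831 / 420338 = 0.044800.

0.0448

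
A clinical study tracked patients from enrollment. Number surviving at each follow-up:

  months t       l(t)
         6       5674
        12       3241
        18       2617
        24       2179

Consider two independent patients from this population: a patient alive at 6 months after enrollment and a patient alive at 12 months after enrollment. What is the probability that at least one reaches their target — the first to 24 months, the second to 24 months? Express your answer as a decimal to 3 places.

0.798

p₁ = l(24)/l(6) = 2179/5674 = 0.384032; p₂ = l(24)/l(12) = 2179/3241 = 0.672323.
P(at least one) = 1 − (1−p₁)(1−p₂) = 1 − 0.615968 × 0.327677 = 0.798161.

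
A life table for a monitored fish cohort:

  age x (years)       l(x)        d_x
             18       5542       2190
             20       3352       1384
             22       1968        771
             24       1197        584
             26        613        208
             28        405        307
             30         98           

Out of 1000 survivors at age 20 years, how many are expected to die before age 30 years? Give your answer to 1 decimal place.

The relevant probability is 1 − 98/3352 = 0.970764.
Expected number = 1000 × 0.970764 = 970.8.

970.8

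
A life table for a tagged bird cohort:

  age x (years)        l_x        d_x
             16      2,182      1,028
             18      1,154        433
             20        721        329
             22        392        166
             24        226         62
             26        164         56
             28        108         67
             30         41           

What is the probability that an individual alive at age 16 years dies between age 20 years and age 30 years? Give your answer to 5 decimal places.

This is the probability of reaching 20 but not 30, conditional on being alive at 16: (l_20 − l_30) / l_16.
= (721 − 41) / 2,182 = 680 / 2,182 = 0.311641.

0.31164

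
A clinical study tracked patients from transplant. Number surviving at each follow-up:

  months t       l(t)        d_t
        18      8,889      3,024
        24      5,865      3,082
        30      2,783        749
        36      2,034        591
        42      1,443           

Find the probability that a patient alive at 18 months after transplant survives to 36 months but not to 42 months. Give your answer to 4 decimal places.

This is the probability of reaching 36 but not 42, conditional on being alive at 18: (l(36) − l(42)) / l(18).
= (2,034 − 1,443) / 8,889 = 591 / 8,889 = 0.066487.

0.0665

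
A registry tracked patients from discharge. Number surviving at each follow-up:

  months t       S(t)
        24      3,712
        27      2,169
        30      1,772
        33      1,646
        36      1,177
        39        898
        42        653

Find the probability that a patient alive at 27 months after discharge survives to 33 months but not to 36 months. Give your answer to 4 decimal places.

This is the probability of reaching 33 but not 36, conditional on being alive at 27: (S(33) − S(36)) / S(27).
= (1,646 − 1,177) / 2,169 = 469 / 2,169 = 0.216229.

0.2162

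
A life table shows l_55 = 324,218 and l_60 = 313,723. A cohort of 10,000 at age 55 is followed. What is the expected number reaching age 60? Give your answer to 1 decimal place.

9676.3

The relevant probability is 313,723/324,218 = 0.967630.
Expected number = 10,000 × 0.967630 = 9676.3.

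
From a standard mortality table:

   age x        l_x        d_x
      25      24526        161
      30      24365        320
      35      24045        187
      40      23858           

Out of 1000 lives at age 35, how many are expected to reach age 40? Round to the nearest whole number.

992

The relevant probability is 23858/24045 = 0.992223.
Expected number = 1000 × 0.992223 = 992.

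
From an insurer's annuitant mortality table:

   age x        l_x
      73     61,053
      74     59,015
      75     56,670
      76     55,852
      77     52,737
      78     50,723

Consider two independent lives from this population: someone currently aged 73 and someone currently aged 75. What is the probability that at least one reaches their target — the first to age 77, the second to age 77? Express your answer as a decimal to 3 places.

0.991

p₁ = l_77/l_73 = 52,737/61,053 = 0.863790; p₂ = l_77/l_75 = 52,737/56,670 = 0.930598.
P(at least one) = 1 − (1−p₁)(1−p₂) = 1 − 0.136210 × 0.069402 = 0.990547.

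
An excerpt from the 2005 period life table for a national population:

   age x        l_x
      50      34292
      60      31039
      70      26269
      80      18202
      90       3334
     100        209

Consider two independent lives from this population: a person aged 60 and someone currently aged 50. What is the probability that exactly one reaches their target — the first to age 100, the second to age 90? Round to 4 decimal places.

0.1026

p₁ = l_100/l_60 = 209/31039 = 0.006733; p₂ = l_90/l_50 = 3334/34292 = 0.097224.
P(exactly one) = p₁(1−p₂) + (1−p₁)p₂ = 0.006078 + 0.096569 = 0.102648.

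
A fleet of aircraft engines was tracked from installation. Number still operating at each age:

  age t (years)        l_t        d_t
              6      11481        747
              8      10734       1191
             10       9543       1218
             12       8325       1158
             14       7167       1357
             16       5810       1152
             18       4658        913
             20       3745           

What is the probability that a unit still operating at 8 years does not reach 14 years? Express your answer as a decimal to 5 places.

0.33231

P(fail before 14 | operational at 8) = 1 − l_14/l_8 = 1 − 7167/10734 = (3567)/10734 = 0.332309.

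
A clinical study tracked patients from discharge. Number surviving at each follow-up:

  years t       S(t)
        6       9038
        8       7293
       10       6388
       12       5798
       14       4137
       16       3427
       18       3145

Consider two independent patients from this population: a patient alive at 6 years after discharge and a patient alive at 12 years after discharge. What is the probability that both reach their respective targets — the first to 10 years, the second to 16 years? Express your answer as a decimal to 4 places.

0.4178

p₁ = S(10)/S(6) = 6388/9038 = 0.706794; p₂ = S(16)/S(12) = 3427/5798 = 0.591066.
P(both) = p₁ × p₂ = 0.706794 × 0.591066 = 0.417762.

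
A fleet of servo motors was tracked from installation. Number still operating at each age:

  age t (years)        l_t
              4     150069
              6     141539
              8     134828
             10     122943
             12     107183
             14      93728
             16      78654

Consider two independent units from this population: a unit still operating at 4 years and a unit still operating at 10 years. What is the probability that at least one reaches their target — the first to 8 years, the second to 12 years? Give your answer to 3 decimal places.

0.987

p₁ = l_8/l_4 = 134828/150069 = 0.898440; p₂ = l_12/l_10 = 107183/122943 = 0.871811.
P(at least one) = 1 − (1−p₁)(1−p₂) = 1 − 0.101560 × 0.128189 = 0.986981.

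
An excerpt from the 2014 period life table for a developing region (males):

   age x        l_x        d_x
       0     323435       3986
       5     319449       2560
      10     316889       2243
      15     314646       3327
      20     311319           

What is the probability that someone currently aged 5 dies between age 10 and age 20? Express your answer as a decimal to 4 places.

This is the probability of reaching 10 but not 20, conditional on being alive at 5: (l_10 − l_20) / l_5.
= (316889 − 311319) / 319449 = 5570 / 319449 = 0.017436.

0.0174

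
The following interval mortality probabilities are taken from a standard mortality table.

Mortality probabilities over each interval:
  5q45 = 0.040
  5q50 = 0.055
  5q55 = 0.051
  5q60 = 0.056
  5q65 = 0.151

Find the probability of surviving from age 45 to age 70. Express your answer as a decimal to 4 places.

0.6900

25p45 = (1 − 0.040) × (1 − 0.055) × (1 − 0.051) × (1 − 0.056) × (1 − 0.151).
= 0.960 × 0.945 × 0.949 × 0.944 × 0.849 = 0.690000.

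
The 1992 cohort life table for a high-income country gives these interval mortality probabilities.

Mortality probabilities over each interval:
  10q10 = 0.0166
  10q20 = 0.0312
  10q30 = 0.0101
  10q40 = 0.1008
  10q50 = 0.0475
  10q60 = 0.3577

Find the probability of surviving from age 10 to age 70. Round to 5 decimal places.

The overall survival probability is (1 − 0.0166) × (1 − 0.0312) × (1 − 0.0101) × (1 − 0.1008) × (1 − 0.0475) × (1 − 0.3577).
= 0.9834 × 0.9688 × 0.9899 × 0.8992 × 0.9525 × 0.6423 = 0.518818.

0.51882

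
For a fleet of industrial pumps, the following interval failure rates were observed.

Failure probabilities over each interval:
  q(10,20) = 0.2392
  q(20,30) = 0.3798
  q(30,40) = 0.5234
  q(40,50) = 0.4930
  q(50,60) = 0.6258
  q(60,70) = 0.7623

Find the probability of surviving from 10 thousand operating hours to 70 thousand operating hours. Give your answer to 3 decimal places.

The overall survival probability is (1 − 0.2392) × (1 − 0.3798) × (1 − 0.5234) × (1 − 0.4930) × (1 − 0.6258) × (1 − 0.7623).
= 0.7608 × 0.6202 × 0.4766 × 0.5070 × 0.3742 × 0.2377 = 0.010141.

0.010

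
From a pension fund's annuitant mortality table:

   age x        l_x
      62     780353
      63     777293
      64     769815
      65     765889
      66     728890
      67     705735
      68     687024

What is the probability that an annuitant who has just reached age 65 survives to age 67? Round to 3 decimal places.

0.921

The conditional survival probability is l_67/l_65 = 705735/765889 = 0.921459.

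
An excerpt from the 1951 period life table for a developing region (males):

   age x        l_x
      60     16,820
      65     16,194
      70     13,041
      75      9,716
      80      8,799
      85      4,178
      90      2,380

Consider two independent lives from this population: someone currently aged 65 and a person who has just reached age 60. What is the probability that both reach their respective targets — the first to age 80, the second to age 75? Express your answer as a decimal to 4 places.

0.3139

p₁ = l_80/l_65 = 8,799/16,194 = 0.543349; p₂ = l_75/l_60 = 9,716/16,820 = 0.577646.
P(both) = p₁ × p₂ = 0.543349 × 0.577646 = 0.313863.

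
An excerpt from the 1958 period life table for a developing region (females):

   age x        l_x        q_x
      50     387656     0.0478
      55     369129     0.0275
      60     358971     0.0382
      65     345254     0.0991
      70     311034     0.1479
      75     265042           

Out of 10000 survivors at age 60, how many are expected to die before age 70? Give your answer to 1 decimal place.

The relevant probability is 1 − 311034/358971 = 0.133540.
Expected number = 10000 × 0.133540 = 1335.4.

1335.4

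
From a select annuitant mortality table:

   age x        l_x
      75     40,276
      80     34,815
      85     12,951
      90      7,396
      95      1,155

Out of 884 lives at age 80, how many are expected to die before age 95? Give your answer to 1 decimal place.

854.7

The relevant probability is 1 − 1,155/34,815 = 0.966825.
Expected number = 884 × 0.966825 = 854.7.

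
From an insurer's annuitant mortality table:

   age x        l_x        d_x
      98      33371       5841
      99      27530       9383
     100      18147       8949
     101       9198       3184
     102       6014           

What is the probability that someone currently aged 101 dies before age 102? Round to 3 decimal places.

0.346

P(die before 102 | alive at 101) = 1 − l_102/l_101 = 1 − 6014/9198 = (3184)/9198 = 0.346162.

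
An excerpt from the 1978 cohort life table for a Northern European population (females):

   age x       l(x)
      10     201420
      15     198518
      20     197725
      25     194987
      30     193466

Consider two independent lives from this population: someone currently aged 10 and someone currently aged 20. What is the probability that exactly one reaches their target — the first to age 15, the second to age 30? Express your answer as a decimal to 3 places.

p₁ = l(15)/l(10) = 198518/201420 = 0.985592; p₂ = l(30)/l(20) = 193466/197725 = 0.978460.
P(exactly one) = p₁(1−p₂) + (1−p₁)p₂ = 0.021230 + 0.014098 = 0.035327.

0.035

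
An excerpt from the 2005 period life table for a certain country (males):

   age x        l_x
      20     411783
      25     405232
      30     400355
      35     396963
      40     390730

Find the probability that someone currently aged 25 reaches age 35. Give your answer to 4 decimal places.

We want 10p25 = l_35/l_25.
The conditional survival probability is l_35/l_25 = 396963/405232 = 0.979594.

0.9796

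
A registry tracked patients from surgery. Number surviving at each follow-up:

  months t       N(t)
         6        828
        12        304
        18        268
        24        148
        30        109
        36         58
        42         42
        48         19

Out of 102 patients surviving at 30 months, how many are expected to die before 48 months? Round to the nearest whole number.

The relevant probability is 1 − 19/109 = 0.825688.
Expected number = 102 × 0.825688 = 84.

84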